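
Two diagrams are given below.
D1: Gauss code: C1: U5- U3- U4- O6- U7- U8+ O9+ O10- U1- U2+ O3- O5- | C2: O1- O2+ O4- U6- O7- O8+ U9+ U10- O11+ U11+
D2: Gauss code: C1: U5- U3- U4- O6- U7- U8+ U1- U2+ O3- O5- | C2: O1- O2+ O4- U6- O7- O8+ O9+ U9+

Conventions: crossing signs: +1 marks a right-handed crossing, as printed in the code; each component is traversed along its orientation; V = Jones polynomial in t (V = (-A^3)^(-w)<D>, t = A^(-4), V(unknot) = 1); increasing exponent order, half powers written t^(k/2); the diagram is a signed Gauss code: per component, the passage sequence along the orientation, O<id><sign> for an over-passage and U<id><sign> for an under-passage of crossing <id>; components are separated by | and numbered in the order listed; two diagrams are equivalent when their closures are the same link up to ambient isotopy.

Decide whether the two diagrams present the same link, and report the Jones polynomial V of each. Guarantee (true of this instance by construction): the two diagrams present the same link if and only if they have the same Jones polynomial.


equivalent: yes
V(D1) = -t^(-5/2) - t^(-1/2)  (w -3, c 11, <D> = A^-7 + A)
D2 (bracket A^-7 + A; 9 crossings at w = -3): V = -t^(-5/2) - t^(-1/2)
why: all 2 diagrams share one V(t), hence one class


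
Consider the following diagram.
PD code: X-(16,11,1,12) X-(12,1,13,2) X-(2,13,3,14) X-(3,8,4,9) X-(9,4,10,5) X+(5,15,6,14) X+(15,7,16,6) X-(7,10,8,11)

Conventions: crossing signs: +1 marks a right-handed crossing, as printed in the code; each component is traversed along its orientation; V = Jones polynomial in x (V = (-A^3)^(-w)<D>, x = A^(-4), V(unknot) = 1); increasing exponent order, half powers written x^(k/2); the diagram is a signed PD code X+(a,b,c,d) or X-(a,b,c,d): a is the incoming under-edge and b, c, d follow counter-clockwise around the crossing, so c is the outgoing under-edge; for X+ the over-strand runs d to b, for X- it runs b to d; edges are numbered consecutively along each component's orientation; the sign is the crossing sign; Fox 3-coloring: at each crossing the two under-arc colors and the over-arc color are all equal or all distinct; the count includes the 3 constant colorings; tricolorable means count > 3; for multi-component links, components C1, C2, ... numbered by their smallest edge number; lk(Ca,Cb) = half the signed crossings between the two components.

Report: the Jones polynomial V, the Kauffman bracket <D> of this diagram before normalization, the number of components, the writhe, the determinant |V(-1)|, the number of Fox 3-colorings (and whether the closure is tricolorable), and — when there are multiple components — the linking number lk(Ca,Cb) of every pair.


V(x) = x^-7 - 2x^-6 + 2x^-5 - 3x^-4 + 3x^-3 - 2x^-2 + 2x^-1
bracket: 2A^-8 - 2A^-4 + 3 - 3A^4 + 2A^8 - 2A^12 + A^16, w = -4
1 component, writhe -4, over 8 crossings
det 15, colorings 9 of 3^8 — tricolorable
observation: V spans 6 powers of x: at least 6 crossings in any diagram


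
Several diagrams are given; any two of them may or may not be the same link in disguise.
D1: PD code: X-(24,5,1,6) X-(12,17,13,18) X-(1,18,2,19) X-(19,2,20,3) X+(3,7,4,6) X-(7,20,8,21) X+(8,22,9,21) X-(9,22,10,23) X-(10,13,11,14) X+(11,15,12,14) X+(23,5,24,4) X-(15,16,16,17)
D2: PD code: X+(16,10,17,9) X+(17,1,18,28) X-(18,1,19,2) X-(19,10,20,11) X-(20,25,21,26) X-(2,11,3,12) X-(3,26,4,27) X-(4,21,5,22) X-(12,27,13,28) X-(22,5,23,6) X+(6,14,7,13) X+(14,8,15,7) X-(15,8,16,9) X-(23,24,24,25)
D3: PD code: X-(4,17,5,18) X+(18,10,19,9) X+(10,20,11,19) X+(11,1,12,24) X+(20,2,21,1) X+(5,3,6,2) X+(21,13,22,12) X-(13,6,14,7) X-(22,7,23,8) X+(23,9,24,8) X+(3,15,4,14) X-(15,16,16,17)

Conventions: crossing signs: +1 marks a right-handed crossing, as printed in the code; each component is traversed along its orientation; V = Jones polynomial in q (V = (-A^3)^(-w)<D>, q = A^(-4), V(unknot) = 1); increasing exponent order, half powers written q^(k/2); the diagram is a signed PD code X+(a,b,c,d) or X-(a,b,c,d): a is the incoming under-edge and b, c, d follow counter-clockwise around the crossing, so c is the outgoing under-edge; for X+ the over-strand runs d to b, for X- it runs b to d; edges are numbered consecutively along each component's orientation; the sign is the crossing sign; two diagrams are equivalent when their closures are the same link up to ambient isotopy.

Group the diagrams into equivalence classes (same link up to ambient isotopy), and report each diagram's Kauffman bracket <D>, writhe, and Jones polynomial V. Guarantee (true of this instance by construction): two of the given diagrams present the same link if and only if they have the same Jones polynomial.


classes: {D1} | {D2} | {D3}
V(D1) = -q^-4 + q^-3 + q^-1  [12 crossings, <D> = A^-8 + 1 - A^4, w = -4]
V(D2) = -q^-6 + q^-5 - q^-4 + 2q^-3 - q^-2 + q^-1  [14 crossings, <D> = A^-14 - A^-10 + 2A^-6 - A^-2 + A^2 - A^6, w = -6]
D3 (bracket -A^-4 + 1 + A^8; 12 crossings at w = +4): V = q + q^3 - q^4
note: 3 classes among 3 diagrams; unequal V(q) rules out equality


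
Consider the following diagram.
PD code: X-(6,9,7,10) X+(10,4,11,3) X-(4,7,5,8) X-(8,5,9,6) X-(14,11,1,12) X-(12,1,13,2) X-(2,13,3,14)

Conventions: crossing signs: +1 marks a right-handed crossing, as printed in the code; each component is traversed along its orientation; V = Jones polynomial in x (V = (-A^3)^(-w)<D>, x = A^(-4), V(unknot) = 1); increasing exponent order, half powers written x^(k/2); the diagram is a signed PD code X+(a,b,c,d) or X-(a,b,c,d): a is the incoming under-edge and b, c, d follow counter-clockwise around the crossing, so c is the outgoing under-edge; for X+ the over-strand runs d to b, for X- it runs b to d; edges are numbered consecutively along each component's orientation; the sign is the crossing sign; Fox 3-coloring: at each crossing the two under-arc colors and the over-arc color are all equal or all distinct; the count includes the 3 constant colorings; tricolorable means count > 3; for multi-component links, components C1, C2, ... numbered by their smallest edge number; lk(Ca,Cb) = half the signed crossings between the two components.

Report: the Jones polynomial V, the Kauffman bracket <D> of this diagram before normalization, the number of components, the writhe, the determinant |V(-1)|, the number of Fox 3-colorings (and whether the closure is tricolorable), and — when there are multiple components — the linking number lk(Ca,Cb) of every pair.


V(x) = x^-8 - 2x^-7 + x^-6 - 2x^-5 + 2x^-4 + x^-2
bracket: -A^-7 - 2A + 2A^5 - A^9 + 2A^13 - A^17, w = -5
1 component, writhe -5, over 7 crossings
det 9, colorings 27 of 3^7 — tricolorable
observation: the span of V is 6, forcing >= 6 crossings in any diagram


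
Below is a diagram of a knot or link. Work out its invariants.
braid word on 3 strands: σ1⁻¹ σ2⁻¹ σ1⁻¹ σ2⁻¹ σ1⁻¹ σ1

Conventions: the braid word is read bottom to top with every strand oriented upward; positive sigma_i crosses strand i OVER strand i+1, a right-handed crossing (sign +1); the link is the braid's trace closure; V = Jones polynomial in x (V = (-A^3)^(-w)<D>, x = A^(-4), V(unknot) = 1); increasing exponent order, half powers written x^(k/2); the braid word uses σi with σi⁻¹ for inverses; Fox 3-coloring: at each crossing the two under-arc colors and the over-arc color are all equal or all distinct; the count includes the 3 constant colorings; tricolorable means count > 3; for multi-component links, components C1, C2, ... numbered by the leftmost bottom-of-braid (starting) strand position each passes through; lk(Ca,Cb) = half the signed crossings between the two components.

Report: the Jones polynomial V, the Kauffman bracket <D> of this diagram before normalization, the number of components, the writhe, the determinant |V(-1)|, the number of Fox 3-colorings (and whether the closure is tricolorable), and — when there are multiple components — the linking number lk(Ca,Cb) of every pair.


Jones polynomial: V(x) = -x^-4 + x^-3 + x^-1
<D> = A^-8 + 1 - A^4; writhe -4
components 1, writhe -4 (6 crossings)
3-colorings: 9 of 3^6, det 3 — tricolorable
note: w = -4 (over 6 crossings) is diagram-only; (-A^3)^(4) removes it from V


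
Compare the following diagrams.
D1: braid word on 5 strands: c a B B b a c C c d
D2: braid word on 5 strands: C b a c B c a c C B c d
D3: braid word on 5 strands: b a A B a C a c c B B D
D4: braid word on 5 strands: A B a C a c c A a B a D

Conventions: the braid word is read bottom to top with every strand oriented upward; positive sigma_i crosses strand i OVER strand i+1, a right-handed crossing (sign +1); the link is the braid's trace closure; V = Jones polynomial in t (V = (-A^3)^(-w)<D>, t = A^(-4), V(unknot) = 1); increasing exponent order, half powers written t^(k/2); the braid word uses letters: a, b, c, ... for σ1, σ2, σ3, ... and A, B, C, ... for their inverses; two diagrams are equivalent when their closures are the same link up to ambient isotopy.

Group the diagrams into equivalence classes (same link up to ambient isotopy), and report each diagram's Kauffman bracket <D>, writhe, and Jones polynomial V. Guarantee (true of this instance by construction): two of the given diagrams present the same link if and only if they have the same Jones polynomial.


grouping into links: {D1, D2} | {D3, D4}
V(D1) = t + 2t^3 + t^5  (w +4, c 10, <D> = A^-8 + 2 + A^8)
V(D2) = t + 2t^3 + t^5  (w +4, c 12, <D> = A^-8 + 2 + A^8)
D3 (bracket A^-8 + 2 + A^8; 12 crossings at w = 0): V = t^-2 + 2 + t^2
D4 (bracket A^-8 + 2 + A^8; 12 crossings at w = 0): V = t^-2 + 2 + t^2
key observation: 2 values of V(t) split the 4 diagrams


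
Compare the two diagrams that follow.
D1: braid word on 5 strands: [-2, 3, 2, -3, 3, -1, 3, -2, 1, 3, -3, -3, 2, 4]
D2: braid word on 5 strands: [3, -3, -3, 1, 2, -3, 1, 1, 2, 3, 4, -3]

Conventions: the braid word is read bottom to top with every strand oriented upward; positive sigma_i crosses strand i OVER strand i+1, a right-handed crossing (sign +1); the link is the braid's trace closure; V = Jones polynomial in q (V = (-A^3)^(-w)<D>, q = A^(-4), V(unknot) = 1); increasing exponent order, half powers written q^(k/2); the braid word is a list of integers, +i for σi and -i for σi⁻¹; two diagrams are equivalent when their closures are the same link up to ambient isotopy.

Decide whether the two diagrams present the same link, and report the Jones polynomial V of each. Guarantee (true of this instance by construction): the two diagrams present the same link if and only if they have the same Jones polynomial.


same link: no
V(D1) = 1  [14 crossings, <D> = A^6, w = +2]
V(D2) = q^-1 - 1 + 2q - 2q^2 + 2q^3 - 2q^4 + q^5  (w +4, c 12, <D> = A^-8 - 2A^-4 + 2 - 2A^4 + 2A^8 - A^12 + A^16)
note: V(q) takes 2 values over 2 diagrams, fixing the grouping


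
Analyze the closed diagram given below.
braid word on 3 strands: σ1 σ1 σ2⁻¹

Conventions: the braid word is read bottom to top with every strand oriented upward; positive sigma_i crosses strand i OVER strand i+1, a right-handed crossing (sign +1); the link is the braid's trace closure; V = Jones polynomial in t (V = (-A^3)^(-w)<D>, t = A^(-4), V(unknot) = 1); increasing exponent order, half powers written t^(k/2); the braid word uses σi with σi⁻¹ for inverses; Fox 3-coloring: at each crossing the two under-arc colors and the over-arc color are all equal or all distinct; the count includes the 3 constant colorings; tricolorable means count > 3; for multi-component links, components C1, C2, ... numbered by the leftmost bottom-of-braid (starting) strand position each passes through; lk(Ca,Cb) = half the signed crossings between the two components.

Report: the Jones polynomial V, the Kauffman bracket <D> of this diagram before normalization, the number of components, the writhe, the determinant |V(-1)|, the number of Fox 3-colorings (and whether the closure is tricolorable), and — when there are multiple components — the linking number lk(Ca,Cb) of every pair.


V(t) = -t^(1/2) - t^(5/2)
bracket: A^-7 + A, w = +1
2 components, writhe +1, over 3 crossings
lk(C1,C2) = +1
det 2, colorings 3 of 3^3 — not tricolorable
observation: summing lk over 1 pair gives +1


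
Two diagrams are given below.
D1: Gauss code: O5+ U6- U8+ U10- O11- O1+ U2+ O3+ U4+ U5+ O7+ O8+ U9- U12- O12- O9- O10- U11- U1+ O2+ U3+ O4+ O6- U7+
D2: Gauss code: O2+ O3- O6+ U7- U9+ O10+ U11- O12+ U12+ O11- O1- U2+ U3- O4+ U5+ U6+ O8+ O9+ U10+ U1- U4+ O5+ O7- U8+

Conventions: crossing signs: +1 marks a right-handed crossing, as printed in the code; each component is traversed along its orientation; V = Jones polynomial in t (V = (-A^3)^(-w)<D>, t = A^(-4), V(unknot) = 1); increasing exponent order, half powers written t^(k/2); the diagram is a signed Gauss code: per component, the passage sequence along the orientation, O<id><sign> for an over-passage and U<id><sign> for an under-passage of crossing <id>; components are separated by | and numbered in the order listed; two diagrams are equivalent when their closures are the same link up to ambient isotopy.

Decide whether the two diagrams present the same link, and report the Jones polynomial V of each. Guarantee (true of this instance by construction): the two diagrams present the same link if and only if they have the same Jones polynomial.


equivalent: yes
V(D1) = t - t^2 + 2t^3 - t^4 + t^5 - t^6  (w +2, c 12, <D> = -A^-18 + A^-14 - A^-10 + 2A^-6 - A^-2 + A^2)
D2 (bracket -A^-12 + A^-8 - A^-4 + 2 - A^4 + A^8; 12 crossings at w = +4): V = t - t^2 + 2t^3 - t^4 + t^5 - t^6
why: from 12 to 12 crossings by R-moves: one link, two diagrams


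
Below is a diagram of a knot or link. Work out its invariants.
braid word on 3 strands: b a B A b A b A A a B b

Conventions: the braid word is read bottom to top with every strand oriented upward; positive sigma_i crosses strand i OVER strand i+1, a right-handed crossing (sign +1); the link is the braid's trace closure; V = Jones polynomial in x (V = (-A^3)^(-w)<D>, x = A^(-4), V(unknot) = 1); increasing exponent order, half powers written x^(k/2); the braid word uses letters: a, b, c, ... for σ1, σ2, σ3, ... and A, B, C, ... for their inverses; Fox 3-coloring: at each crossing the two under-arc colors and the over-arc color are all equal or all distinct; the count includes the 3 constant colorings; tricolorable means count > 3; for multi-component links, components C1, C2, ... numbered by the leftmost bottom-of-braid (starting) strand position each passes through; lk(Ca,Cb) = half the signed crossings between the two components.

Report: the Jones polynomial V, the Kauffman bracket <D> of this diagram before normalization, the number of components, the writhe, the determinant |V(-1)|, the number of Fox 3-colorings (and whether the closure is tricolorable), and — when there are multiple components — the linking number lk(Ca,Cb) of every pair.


V(x) = -x^-3 + 2x^-2 - 2x^-1 + 3 - 2x + 2x^2 - x^3
bracket: -A^-12 + 2A^-8 - 2A^-4 + 3 - 2A^4 + 2A^8 - A^12, w = 0
1 component, writhe 0, over 12 crossings
det 13, colorings 3 of 3^12 — not tricolorable
observation: w = 0 shifts under R1 moves; the (-A^3)^(0) factor cancels that in V


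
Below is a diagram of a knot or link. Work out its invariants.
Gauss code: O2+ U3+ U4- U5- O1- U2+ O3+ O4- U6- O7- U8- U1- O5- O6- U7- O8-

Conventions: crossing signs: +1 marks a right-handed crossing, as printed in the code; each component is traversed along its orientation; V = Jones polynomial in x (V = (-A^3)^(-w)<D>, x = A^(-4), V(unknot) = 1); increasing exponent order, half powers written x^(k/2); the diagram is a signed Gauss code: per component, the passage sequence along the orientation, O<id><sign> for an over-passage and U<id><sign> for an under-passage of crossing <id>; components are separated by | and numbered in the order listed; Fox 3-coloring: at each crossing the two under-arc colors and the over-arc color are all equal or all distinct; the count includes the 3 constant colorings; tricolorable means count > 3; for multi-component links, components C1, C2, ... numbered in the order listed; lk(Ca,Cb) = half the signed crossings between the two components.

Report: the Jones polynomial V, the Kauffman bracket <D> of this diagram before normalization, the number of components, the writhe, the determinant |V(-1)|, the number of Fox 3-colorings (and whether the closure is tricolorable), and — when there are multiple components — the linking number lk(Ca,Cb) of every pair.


V(x) = -x^-6 + x^-5 - x^-4 + 2x^-3 - x^-2 + x^-1
bracket: A^-8 - A^-4 + 2 - A^4 + A^8 - A^12, w = -4
1 component, writhe -4, over 8 crossings
det 7, colorings 3 of 3^8 — not tricolorable
observation: V spans 5 powers of x: at least 5 crossings in any diagram


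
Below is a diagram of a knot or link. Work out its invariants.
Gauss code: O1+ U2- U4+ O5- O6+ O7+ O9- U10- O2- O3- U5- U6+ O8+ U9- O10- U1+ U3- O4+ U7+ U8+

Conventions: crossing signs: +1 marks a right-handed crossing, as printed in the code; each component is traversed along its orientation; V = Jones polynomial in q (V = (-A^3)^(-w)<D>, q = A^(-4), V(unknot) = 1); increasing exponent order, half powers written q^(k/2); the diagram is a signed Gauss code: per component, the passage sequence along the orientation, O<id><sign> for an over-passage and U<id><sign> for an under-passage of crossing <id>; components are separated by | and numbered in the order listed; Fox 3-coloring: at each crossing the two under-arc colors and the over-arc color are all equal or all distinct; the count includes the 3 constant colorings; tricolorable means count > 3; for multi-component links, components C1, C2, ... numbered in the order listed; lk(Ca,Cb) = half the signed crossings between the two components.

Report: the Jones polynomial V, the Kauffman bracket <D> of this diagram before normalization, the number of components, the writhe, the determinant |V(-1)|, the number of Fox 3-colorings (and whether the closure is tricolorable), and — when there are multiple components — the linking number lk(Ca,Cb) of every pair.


Jones polynomial: V(q) = -q^-3 + q^-2 - q^-1 + 3 - q + q^2 - q^3
<D> = -A^-12 + A^-8 - A^-4 + 3 - A^4 + A^8 - A^12; writhe 0
components 1, writhe 0 (10 crossings)
3-colorings: 27 of 3^10, det 9 — tricolorable
note: det 9 = |V(-1)|; divisible by 3, so tricolorable


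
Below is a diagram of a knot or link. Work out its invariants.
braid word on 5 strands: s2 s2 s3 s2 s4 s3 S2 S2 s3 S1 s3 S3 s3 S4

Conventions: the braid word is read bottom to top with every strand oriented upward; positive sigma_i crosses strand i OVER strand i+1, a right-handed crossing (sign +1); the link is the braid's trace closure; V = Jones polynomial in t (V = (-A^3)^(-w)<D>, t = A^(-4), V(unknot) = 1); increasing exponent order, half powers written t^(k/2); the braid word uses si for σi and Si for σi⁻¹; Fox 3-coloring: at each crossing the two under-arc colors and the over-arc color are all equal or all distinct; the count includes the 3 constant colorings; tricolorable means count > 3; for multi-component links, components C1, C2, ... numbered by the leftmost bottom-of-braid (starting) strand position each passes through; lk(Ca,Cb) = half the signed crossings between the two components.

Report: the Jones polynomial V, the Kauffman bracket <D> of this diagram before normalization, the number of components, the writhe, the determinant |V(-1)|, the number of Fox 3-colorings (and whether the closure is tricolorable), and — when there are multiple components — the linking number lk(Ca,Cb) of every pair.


Jones polynomial: V(t) = 2t - 2t^2 + 3t^3 - 3t^4 + 2t^5 - 2t^6 + t^7
<D> = A^-16 - 2A^-12 + 2A^-8 - 3A^-4 + 3 - 2A^4 + 2A^8; writhe +4
components 1, writhe +4 (14 crossings)
3-colorings: 9 of 3^14, det 15 — tricolorable
note: V spans 6 powers of t: at least 6 crossings in any diagram


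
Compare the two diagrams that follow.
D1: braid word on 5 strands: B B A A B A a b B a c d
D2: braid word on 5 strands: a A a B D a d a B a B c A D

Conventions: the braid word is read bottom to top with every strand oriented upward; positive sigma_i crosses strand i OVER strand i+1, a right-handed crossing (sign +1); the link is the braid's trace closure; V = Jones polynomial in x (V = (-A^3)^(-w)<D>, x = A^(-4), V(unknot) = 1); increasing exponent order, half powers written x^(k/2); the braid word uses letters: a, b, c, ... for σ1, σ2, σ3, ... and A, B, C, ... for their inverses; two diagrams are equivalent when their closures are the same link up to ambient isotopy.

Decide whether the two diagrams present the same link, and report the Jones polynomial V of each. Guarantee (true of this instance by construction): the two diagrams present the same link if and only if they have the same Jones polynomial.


same link: no
V(D1) = -x^-6 + x^-5 - x^-4 + 2x^-3 - x^-2 + x^-1  [12 crossings, <D> = A^-2 - A^2 + 2A^6 - A^10 + A^14 - A^18, w = -2]
V(D2) = -x^-3 + 2x^-2 - 2x^-1 + 3 - 2x + 2x^2 - x^3  [14 crossings, <D> = -A^-12 + 2A^-8 - 2A^-4 + 3 - 2A^4 + 2A^8 - A^12, w = 0]
insight: 2 classes among 2 diagrams; unequal V(x) rules out equality


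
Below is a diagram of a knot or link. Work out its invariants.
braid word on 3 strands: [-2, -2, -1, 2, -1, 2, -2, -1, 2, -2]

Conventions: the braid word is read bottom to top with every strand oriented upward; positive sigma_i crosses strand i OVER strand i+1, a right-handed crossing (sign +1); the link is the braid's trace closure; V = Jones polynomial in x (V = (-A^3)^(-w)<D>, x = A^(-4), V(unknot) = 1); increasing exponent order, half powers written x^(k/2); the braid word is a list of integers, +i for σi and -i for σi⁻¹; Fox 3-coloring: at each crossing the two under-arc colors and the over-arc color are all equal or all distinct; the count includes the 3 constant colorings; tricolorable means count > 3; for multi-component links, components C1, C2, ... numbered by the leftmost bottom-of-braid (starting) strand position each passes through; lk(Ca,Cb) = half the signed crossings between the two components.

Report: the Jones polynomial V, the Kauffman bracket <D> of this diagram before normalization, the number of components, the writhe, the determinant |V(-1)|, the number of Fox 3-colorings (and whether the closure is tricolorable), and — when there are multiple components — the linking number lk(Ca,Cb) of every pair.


V(x) = -x^-6 + x^-5 - x^-4 + 2x^-3 - x^-2 + x^-1
bracket: A^-8 - A^-4 + 2 - A^4 + A^8 - A^12, w = -4
1 component, writhe -4, over 10 crossings
det 7, colorings 3 of 3^10 — not tricolorable
observation: free reduction leaves σ2⁻¹ σ2⁻¹ σ1⁻¹ σ2 σ1⁻¹ σ1⁻¹ of the original 10 letters


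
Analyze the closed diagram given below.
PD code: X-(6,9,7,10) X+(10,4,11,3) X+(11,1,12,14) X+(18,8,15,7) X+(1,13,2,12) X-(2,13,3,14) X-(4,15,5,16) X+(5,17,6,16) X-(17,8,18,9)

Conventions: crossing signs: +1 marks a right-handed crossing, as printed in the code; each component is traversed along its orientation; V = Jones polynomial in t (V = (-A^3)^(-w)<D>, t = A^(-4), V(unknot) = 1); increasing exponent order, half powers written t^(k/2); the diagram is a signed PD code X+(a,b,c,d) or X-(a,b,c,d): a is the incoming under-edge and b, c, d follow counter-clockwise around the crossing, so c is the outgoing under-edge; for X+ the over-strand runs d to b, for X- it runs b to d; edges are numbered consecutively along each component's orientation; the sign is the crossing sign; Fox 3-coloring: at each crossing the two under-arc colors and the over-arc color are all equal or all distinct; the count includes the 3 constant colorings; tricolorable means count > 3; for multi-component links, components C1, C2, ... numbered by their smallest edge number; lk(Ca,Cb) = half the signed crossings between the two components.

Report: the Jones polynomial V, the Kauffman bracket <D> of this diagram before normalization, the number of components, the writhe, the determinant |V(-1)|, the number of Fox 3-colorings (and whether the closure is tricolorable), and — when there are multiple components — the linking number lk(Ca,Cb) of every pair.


V(t) = -t^(-1/2) - t^(1/2)
bracket: A + A^5, w = +1
2 components, writhe +1, over 9 crossings
lk(C1,C2) = 0
det 0, colorings 9 of 3^9 — tricolorable
observation: every pair of the 2 components has lk = 0


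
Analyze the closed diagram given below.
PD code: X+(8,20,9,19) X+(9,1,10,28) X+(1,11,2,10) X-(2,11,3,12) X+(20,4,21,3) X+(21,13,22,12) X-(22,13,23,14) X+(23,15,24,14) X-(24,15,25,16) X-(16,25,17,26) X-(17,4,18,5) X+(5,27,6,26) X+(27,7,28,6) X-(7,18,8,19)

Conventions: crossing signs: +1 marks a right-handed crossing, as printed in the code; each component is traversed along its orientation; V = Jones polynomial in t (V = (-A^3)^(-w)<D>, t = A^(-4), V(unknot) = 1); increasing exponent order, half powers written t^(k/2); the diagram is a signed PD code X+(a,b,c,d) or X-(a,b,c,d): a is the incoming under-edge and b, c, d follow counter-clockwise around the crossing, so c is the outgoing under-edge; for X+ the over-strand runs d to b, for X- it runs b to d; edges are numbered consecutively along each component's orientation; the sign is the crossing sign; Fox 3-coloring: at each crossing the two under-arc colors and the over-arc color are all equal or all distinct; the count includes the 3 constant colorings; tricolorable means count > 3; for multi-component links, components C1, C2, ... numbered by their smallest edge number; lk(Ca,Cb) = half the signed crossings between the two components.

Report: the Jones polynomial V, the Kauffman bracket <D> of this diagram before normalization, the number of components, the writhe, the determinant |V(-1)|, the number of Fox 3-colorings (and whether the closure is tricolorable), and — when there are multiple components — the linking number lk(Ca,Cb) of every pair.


V(t) = t + t^3 - t^4
bracket: -A^-10 + A^-6 + A^2, w = +2
1 component, writhe +2, over 14 crossings
det 3, colorings 9 of 3^14 — tricolorable
observation: w = +2 (over 14 crossings) is diagram-only; (-A^3)^(-2) removes it from V


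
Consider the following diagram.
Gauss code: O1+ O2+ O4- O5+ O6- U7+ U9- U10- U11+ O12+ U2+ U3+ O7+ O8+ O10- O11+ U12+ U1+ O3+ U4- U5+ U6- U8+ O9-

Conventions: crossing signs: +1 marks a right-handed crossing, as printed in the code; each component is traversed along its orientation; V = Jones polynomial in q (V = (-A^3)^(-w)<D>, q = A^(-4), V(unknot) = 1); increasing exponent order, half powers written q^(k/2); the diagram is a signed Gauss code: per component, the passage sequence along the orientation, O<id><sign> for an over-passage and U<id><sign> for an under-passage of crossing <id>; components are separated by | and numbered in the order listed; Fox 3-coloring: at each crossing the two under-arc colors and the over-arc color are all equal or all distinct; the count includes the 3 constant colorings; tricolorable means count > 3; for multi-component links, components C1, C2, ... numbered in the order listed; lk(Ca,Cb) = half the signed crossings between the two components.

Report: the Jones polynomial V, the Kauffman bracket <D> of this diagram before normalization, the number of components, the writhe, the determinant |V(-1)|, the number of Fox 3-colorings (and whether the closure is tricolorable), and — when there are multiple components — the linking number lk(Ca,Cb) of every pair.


V = q - q^2 + 2q^3 - q^4 + q^5 - q^6
<D> = -A^-12 + A^-8 - A^-4 + 2 - A^4 + A^8 (w = +4)
1 component over 12 crossings, w = +4
3 Fox colorings among 3^12, |V(-1)| = 7: not tricolorable
why: |V(-1)| = 7: so not tricolorable, since 3 does not divide 7


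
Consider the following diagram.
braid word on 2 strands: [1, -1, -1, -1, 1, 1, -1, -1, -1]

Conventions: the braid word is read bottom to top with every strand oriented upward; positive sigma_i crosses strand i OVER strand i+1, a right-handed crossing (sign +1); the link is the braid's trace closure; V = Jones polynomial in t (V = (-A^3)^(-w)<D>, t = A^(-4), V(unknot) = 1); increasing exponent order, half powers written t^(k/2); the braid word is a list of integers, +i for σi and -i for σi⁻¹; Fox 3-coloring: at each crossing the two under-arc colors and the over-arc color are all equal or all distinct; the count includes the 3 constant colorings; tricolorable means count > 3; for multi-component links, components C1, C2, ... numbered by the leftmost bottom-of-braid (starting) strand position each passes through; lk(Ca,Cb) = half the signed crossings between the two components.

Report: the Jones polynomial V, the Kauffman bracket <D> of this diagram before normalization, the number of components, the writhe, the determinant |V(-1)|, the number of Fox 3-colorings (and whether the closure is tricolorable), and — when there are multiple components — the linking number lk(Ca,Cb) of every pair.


V(t) = -t^-4 + t^-3 + t^-1
bracket: -A^-5 - A^3 + A^7, w = -3
1 component, writhe -3, over 9 crossings
det 3, colorings 9 of 3^9 — tricolorable
observation: |V(-1)| = 3: so tricolorable, since 3 divides 3


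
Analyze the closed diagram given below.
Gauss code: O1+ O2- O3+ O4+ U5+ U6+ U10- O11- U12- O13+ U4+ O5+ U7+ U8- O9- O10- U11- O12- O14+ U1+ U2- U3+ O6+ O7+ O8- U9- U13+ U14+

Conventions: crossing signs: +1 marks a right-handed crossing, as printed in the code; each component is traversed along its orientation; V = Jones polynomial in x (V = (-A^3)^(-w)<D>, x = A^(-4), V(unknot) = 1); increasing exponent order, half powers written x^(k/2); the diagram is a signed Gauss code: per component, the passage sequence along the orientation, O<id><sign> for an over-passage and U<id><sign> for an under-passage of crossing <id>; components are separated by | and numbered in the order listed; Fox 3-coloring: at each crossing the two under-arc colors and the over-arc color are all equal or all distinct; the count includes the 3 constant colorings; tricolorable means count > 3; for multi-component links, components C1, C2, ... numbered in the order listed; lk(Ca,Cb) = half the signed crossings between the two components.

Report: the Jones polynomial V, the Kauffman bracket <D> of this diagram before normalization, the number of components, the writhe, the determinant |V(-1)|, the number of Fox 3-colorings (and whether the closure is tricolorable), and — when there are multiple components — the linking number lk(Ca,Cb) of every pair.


V = -x^-1 + 2 - x + 2x^2 - x^3 + x^4 - x^5
<D> = -A^-14 + A^-10 - A^-6 + 2A^-2 - A^2 + 2A^6 - A^10 (w = +2)
1 component over 14 crossings, w = +2
9 Fox colorings among 3^14, |V(-1)| = 9: tricolorable
why: w = +2 shifts under R1 moves; the (-A^3)^(-2) factor cancels that in V


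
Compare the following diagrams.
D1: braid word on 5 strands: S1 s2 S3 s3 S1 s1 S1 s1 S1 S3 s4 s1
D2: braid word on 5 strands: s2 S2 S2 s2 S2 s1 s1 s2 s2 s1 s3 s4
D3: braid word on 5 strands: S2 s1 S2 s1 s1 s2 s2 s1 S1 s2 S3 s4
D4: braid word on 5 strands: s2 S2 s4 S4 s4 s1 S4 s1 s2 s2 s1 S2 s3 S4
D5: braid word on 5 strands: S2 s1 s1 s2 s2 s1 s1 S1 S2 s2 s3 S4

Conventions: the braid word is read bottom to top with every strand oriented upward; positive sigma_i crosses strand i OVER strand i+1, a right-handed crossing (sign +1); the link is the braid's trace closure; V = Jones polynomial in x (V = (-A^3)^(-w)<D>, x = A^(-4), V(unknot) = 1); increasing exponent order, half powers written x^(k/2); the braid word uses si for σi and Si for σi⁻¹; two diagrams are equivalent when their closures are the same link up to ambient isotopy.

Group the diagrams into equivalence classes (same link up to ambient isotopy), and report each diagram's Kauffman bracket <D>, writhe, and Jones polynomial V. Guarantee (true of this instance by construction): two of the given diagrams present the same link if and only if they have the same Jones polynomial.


classes: {D1} | {D2, D3, D4, D5}
V(D1) = 1  [12 crossings, <D> = 1, w = 0]
D2 (bracket -A^-6 + A^-2 - A^2 + 2A^6 - A^10 + A^14; 12 crossings at w = +6): V = x - x^2 + 2x^3 - x^4 + x^5 - x^6
V(D3) = x - x^2 + 2x^3 - x^4 + x^5 - x^6  (w +4, c 12, <D> = -A^-12 + A^-8 - A^-4 + 2 - A^4 + A^8)
D4 (bracket -A^-12 + A^-8 - A^-4 + 2 - A^4 + A^8; 14 crossings at w = +4): V = x - x^2 + 2x^3 - x^4 + x^5 - x^6
V(D5) = x - x^2 + 2x^3 - x^4 + x^5 - x^6  (w +4, c 12, <D> = -A^-12 + A^-8 - A^-4 + 2 - A^4 + A^8)
note: comparing 5 Jones polynomials yields 2 groups


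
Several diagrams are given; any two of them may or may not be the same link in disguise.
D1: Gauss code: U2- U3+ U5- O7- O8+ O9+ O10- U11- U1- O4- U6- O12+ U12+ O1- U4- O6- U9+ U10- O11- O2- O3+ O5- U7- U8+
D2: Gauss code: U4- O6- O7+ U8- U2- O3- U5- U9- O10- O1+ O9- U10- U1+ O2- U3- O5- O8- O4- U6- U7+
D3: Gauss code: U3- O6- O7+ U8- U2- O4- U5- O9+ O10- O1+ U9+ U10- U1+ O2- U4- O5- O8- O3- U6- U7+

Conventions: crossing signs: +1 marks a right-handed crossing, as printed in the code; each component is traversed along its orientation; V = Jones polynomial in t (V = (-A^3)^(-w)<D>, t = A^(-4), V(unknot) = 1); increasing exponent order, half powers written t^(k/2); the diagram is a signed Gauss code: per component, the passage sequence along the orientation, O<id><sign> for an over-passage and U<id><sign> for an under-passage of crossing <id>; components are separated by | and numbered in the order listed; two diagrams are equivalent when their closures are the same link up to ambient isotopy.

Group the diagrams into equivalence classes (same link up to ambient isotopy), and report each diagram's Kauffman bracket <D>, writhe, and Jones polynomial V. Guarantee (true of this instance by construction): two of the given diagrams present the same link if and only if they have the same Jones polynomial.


classes: {D1, D2, D3}
V(D1) = -t^-4 + t^-3 + t^-1  [12 crossings, <D> = A^-8 + 1 - A^4, w = -4]
V(D2) = -t^-4 + t^-3 + t^-1  [10 crossings, <D> = A^-14 + A^-6 - A^-2, w = -6]
V(D3) = -t^-4 + t^-3 + t^-1  (w -4, c 10, <D> = A^-8 + 1 - A^4)
insight: one V(t) for all 3 diagrams — one class (guaranteed)


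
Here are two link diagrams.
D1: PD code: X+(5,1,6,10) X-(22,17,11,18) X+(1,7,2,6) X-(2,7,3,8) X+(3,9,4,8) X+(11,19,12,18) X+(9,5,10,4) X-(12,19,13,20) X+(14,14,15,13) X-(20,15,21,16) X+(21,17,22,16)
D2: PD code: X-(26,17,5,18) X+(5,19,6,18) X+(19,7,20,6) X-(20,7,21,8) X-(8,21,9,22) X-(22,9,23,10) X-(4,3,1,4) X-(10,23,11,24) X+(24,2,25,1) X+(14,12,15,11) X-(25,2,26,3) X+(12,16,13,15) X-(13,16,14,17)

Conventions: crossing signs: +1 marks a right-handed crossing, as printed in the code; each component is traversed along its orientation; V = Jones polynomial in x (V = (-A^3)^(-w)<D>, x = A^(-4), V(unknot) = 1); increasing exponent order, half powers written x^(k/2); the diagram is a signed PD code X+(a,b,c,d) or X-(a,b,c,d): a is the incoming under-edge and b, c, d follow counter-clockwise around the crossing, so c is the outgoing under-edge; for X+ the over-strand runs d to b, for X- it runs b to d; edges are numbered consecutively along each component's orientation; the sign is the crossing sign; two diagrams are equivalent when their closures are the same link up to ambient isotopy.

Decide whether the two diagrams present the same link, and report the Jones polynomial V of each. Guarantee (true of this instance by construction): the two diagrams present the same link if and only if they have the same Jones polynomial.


same link: no
V(D1) = -x^(1/2) - x^(3/2) - x^(5/2) + x^(9/2)  [11 crossings, <D> = -A^-9 + A^-1 + A^3 + A^7, w = +3]
V(D2) = x^(-9/2) - x^(-5/2) - x^(-3/2) - x^(-1/2)  (w -3, c 13, <D> = A^-7 + A^-3 + A - A^9)
note: V(x) takes 2 values over 2 diagrams, fixing the grouping


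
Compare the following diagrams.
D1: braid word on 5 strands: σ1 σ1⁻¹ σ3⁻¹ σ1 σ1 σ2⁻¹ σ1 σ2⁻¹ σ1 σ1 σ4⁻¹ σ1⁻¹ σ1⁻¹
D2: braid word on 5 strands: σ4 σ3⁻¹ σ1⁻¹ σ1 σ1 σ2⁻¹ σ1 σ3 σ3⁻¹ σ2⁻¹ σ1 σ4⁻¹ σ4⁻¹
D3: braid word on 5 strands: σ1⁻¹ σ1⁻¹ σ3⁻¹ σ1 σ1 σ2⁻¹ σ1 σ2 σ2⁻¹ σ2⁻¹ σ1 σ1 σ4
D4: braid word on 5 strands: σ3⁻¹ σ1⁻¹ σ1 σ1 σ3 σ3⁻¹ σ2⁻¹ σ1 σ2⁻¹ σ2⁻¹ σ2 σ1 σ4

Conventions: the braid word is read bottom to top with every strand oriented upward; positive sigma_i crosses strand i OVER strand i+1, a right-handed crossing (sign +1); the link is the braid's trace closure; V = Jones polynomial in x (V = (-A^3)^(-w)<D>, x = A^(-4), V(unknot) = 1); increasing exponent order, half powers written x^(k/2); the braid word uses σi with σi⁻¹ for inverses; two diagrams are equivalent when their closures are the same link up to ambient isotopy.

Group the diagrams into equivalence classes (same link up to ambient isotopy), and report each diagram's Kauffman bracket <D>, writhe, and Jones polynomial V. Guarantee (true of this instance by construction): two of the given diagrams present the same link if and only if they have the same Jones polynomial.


classes: {D1, D2, D3, D4}
V(D1) = -x^(-3/2) + x^(-1/2) - 2x^(1/2) + x^(3/2) - 2x^(5/2) + x^(7/2)  [13 crossings, <D> = -A^-17 + 2A^-13 - A^-9 + 2A^-5 - A^-1 + A^3, w = -1]
D2 (bracket -A^-17 + 2A^-13 - A^-9 + 2A^-5 - A^-1 + A^3; 13 crossings at w = -1): V = -x^(-3/2) + x^(-1/2) - 2x^(1/2) + x^(3/2) - 2x^(5/2) + x^(7/2)
V(D3) = -x^(-3/2) + x^(-1/2) - 2x^(1/2) + x^(3/2) - 2x^(5/2) + x^(7/2)  (w +1, c 13, <D> = -A^-11 + 2A^-7 - A^-3 + 2A - A^5 + A^9)
V(D4) = -x^(-3/2) + x^(-1/2) - 2x^(1/2) + x^(3/2) - 2x^(5/2) + x^(7/2)  (w +1, c 13, <D> = -A^-11 + 2A^-7 - A^-3 + 2A - A^5 + A^9)
note: all 4 diagrams share one V(x), hence one class


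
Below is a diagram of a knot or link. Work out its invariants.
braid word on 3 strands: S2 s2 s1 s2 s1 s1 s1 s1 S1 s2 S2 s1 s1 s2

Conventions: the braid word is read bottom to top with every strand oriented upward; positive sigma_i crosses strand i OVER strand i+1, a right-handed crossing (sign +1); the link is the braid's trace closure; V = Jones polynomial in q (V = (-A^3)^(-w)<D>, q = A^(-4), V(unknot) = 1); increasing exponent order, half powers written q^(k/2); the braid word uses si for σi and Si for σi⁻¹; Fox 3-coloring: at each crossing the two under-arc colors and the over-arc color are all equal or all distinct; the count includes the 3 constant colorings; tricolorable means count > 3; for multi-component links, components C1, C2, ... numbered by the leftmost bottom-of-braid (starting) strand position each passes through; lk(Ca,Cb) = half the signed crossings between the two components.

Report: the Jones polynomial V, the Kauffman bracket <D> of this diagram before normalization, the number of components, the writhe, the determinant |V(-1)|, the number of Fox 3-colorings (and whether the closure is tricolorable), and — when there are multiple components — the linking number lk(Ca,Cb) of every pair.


V(q) = q^3 + q^5 - q^6 + q^7 - q^8 + q^9 - q^10
bracket: -A^-16 + A^-12 - A^-8 + A^-4 - 1 + A^4 + A^12, w = +8
1 component, writhe +8, over 14 crossings
det 7, colorings 3 of 3^14 — not tricolorable
observation: w = +8 shifts under R1 moves; the (-A^3)^(-8) factor cancels that in V


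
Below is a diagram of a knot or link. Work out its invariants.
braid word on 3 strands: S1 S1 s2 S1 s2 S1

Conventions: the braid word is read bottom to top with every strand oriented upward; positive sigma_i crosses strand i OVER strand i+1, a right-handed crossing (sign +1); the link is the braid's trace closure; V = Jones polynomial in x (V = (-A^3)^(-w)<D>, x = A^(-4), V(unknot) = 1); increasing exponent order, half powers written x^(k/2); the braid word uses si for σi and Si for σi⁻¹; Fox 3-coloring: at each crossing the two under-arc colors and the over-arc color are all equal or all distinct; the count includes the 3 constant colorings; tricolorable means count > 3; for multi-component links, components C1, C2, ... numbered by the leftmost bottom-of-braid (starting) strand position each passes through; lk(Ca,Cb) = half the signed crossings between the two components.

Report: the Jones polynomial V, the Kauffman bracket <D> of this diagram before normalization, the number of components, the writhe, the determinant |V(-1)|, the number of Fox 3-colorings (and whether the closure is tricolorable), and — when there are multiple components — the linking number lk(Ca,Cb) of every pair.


V = x^-5 - 2x^-4 + 2x^-3 - 2x^-2 + 2x^-1 - 1 + x
<D> = A^-10 - A^-6 + 2A^-2 - 2A^2 + 2A^6 - 2A^10 + A^14 (w = -2)
1 component over 6 crossings, w = -2
3 Fox colorings among 3^6, |V(-1)| = 11: not tricolorable
why: V spans 6 powers of x: at least 6 crossings in any diagram
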